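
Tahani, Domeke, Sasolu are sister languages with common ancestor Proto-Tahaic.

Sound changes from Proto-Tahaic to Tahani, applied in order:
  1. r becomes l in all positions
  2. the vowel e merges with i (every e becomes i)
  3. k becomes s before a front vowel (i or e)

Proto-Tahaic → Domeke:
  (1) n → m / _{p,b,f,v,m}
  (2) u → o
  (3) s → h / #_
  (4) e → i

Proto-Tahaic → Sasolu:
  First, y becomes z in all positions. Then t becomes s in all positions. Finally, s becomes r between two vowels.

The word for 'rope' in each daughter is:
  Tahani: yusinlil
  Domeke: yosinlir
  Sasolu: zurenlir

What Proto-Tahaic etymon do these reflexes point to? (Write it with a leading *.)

*yusenlir

Position 4: Tahani has i, Domeke has i, Sasolu has e. Sasolu preserves e here (none of its changes turn any other segment into e), so the proto-segment is *e.
Position 3: Tahani has s, Domeke has s, Sasolu has r. Domeke preserves s here (none of its changes turn any other segment into s), so the proto-segment is *s.
Continuing position by position gives *yusenlir; check it forward:
Tahani: *yusenlir
  yusenlir → yusenlil   [unconditioned shift]
  yusenlil → yusinlil   [vowel merger]
  yusinlil (rule 3 does not apply)
  giving Tahani yusinlil.
Domeke: *yusenlir
  yusenlir (rule 1 does not apply)
  yusenlir → yosenlir   [vowel merger]
  yosenlir (rule 3 does not apply)
  yosenlir → yosinlir   [vowel merger]
  giving Domeke yosinlir.
Sasolu: *yusenlir > zusenlir > zurenlir  (by unconditioned shift, rhotacism)
*yusenlir is the unique common source.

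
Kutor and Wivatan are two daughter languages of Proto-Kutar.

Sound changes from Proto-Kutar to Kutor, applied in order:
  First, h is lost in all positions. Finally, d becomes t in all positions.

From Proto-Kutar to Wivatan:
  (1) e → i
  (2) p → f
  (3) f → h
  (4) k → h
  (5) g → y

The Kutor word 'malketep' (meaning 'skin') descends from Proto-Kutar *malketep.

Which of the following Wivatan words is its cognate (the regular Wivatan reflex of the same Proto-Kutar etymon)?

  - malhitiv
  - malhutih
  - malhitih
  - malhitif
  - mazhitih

malhitih

Wivatan: *malketep
  malketep → malkitip   [vowel merger]
  malkitip → malkitif   [unconditioned shift]
  malkitif → malkitih   [unconditioned shift]
  malkitih → malhitih   [unconditioned shift]
  malhitih (rule 5 does not apply)
  giving Wivatan malhitih.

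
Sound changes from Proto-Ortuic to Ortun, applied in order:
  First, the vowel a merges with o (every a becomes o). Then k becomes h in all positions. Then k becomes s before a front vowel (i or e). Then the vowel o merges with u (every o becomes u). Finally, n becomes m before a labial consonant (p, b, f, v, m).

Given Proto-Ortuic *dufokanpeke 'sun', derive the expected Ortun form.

Ortun: *dufokanpeke
  dufokanpeke → dufokonpeke   [vowel merger]
  dufokonpeke → dufohonpehe   [unconditioned shift]
  dufohonpehe (rule 3 does not apply)
  dufohonpehe → dufuhunpehe   [vowel merger]
  dufuhunpehe → dufuhumpehe   [nasal place assimilation]
  giving Ortun dufuhumpehe.

dufuhumpehe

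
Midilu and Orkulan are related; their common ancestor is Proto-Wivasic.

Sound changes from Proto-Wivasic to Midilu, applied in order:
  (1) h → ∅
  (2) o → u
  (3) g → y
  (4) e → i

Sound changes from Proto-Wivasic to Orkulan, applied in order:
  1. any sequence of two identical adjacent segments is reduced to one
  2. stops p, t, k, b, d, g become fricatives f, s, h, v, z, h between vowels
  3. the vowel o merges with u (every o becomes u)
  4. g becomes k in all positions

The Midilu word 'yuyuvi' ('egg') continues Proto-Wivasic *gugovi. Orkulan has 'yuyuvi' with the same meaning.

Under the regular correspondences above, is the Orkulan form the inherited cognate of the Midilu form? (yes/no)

Derive the expected Orkulan reflex of *gugovi:
Orkulan: start from *gugovi.
  rule 1: no change — gugovi
  rule 2 (intervocalic lenition): gugovi → guhovi
  rule 3 (vowel merger): guhovi → guhuvi
  rule 4 (unconditioned shift): guhuvi → kuhuvi
  ⇒ Orkulan kuhuvi
The regular Orkulan reflex would be 'kuhuvi', but the attested form is 'yuyuvi'. The correspondence is irregular, so they are not cognates (the Orkulan form has a different source).

no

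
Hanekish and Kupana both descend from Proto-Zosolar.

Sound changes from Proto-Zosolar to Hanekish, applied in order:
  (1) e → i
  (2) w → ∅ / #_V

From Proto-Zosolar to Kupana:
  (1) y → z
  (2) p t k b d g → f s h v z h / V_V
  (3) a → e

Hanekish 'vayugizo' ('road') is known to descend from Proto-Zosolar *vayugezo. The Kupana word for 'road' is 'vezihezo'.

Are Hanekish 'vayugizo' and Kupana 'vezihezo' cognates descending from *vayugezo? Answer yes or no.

Derive the expected Kupana reflex of *vayugezo:
Kupana: start from *vayugezo.
  rule 1 (unconditioned shift): vayugezo → vazugezo
  rule 2 (intervocalic lenition): vazugezo → vazuhezo
  rule 3 (vowel merger): vazuhezo → vezuhezo
  ⇒ Kupana vezuhezo
The regular Kupana reflex would be 'vezuhezo', but the attested form is 'vezihezo'. The correspondence is irregular, so they are not cognates (the Kupana form has a different source).

no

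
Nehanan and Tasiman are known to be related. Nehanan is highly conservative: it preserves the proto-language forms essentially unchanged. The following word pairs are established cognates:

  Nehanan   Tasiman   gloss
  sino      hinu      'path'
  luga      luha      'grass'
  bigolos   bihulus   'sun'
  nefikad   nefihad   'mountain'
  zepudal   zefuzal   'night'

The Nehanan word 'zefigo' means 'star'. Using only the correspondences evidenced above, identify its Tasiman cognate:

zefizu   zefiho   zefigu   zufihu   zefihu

zefihu

bigolos ~ bihulus — Nehanan g corresponds to Tasiman h between vowels (before a back vowel).
sino ~ hinu — Nehanan o corresponds to Tasiman u word-finally.
Applying these to Nehanan 'zefigo':
  zefigo → zefiho   (g→h between vowels (before a back vowel))
  zefiho → zefihu   (o→u word-finally)
So the Tasiman cognate is 'zefihu'.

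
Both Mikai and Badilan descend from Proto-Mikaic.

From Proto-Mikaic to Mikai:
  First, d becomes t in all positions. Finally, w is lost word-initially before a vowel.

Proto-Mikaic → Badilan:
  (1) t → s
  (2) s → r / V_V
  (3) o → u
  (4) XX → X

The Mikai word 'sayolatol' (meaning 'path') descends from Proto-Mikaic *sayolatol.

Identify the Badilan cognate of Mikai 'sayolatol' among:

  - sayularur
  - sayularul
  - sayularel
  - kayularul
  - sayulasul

Badilan: start from *sayolatol.
  rule 1 (unconditioned shift): sayolatol → sayolasol
  rule 2 (rhotacism): sayolasol → sayolarol
  rule 3 (vowel merger): sayolarol → sayularul
  rule 4: no change — sayularul
  ⇒ Badilan sayularul

sayularul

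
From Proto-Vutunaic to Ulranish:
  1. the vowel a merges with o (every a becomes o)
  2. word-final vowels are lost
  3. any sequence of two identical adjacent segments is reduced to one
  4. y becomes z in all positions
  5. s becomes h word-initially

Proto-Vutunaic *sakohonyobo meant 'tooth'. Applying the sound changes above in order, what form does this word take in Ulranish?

hokohonzob

Ulranish: *sakohonyobo > sokohonyobo > sokohonyob > sokohonzob > hokohonzob  (by vowel merger, apocope, unconditioned shift, debuccalisation)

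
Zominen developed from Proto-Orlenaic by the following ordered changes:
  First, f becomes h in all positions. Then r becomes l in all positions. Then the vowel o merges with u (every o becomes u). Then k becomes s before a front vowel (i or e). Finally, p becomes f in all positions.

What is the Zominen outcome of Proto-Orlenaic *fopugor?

hufugul

Zominen: *fopugor > hopugor > hopugol > hupugul > hufugul  (by unconditioned shift, unconditioned shift, vowel merger, unconditioned shift)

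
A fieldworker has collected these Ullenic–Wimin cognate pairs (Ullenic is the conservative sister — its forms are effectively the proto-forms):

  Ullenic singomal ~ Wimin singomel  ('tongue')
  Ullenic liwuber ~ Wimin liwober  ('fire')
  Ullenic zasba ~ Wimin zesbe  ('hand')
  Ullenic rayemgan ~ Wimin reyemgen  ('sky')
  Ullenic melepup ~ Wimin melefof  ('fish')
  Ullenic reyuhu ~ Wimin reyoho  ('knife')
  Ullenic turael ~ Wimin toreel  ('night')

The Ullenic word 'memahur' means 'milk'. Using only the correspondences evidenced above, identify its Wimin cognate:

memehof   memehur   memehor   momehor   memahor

memehor

singomal ~ singomel, zasba ~ zesbe — Ullenic a corresponds to Wimin e after a consonant, before a consonant other than r, m, n, p, b, f, v.
turael ~ toreel — Ullenic u corresponds to Wimin o after a consonant, before r.
Applying these to Ullenic 'memahur':
  memahur → memehur   (a→e after a consonant, before a consonant other than r, m, n, p, b, f, v)
  memehur → memehor   (u→o after a consonant, before r)
So the Wimin cognate is 'memehor'.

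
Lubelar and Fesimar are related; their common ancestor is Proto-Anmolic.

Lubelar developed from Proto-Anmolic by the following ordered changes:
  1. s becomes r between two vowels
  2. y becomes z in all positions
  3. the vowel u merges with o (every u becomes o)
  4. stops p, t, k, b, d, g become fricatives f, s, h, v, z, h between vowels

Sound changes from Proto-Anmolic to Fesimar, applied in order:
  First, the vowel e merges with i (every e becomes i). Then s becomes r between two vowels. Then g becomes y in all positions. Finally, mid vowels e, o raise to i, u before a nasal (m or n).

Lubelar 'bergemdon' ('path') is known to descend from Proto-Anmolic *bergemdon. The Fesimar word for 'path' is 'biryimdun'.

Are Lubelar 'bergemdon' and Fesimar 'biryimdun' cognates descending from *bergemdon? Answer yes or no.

Derive the expected Fesimar reflex of *bergemdon:
Fesimar: start from *bergemdon.
  rule 1 (vowel merger): bergemdon → birgimdon
  rule 2: no change — birgimdon
  rule 3 (unconditioned shift): birgimdon → biryimdon
  rule 4 (pre-nasal raising): biryimdon → biryimdun
  ⇒ Fesimar biryimdun
Fesimar 'biryimdun' matches the regular reflex exactly, so the pair is cognate.

yes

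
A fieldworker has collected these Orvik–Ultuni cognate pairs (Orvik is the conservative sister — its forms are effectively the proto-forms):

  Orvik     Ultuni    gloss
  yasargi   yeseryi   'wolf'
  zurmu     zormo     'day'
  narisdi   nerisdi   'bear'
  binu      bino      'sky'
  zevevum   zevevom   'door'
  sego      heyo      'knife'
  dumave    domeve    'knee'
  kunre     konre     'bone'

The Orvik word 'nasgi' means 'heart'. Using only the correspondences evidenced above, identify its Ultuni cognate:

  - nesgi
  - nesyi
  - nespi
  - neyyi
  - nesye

yasargi ~ yeseryi — Orvik a corresponds to Ultuni e after a consonant, before a consonant other than r, m, n, p, b, f, v.
yasargi ~ yeseryi — Orvik g corresponds to Ultuni y after a consonant, before a front vowel.
Applying these to Orvik 'nasgi':
  nasgi → nesgi   (a→e after a consonant, before a consonant other than r, m, n, p, b, f, v)
  nesgi → nesyi   (g→y after a consonant, before a front vowel)
So the Ultuni cognate is 'nesyi'.

nesyi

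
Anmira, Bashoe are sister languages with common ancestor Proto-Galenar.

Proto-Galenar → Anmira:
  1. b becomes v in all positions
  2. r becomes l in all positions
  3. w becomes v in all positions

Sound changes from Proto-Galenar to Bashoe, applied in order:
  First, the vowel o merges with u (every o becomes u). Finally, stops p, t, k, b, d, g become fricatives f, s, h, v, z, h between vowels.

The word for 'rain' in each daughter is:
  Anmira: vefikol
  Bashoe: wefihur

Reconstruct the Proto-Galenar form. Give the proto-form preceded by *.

Position 5: Anmira has k, Bashoe has h. Anmira preserves k here (none of its changes turn any other segment into k), so the proto-segment is *k.
Position 1: Anmira has v, Bashoe has w. Bashoe preserves w here (none of its changes turn any other segment into w), so the proto-segment is *w.
This points to *wefikor. Verify forward in each daughter:
Anmira: *wefikor
  wefikor (rule 1 does not apply)
  wefikor → wefikol   [unconditioned shift]
  wefikol → vefikol   [unconditioned shift]
  giving Anmira vefikol.
Bashoe: *wefikor
  wefikor → wefikur   [vowel merger]
  wefikur → wefihur   [intervocalic lenition]
  giving Bashoe wefihur.
*wefikor is the unique common source.

*wefikor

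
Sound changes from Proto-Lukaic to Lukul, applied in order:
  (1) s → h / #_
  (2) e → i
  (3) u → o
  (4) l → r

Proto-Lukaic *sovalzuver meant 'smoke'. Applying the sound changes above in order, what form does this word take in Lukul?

hovarzovir

Lukul: *sovalzuver
  sovalzuver → hovalzuver   [debuccalisation]
  hovalzuver → hovalzuvir   [vowel merger]
  hovalzuvir → hovalzovir   [vowel merger]
  hovalzovir → hovarzovir   [unconditioned shift]
  giving Lukul hovarzovir.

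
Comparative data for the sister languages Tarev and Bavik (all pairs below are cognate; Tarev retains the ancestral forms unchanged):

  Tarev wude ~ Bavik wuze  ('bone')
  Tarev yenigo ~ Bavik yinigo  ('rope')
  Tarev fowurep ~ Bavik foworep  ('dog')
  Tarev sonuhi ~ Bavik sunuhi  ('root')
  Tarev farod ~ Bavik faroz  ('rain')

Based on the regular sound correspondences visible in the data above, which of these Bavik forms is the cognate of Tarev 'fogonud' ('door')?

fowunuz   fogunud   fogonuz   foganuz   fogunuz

sonuhi ~ sunuhi — Tarev o corresponds to Bavik u after a consonant, before a nasal.
farod ~ faroz — Tarev d corresponds to Bavik z word-finally.
Applying these to Tarev 'fogonud':
  fogonud → fogunud   (o→u after a consonant, before a nasal)
  fogunud → fogunuz   (d→z word-finally)
So the Bavik cognate is 'fogunuz'.

fogunuz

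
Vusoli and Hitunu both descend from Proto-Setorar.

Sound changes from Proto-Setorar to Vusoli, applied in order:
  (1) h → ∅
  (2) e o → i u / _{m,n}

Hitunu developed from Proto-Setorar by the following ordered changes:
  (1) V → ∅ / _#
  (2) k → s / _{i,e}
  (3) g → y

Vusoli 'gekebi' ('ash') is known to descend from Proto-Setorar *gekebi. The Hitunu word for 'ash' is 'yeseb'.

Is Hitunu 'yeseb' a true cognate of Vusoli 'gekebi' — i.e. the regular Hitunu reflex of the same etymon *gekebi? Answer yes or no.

Derive the expected Hitunu reflex of *gekebi:
Hitunu: *gekebi
  gekebi → gekeb   [apocope]
  gekeb → geseb   [palatalisation]
  geseb → yeseb   [unconditioned shift]
  giving Hitunu yeseb.
Hitunu 'yeseb' matches the regular reflex exactly, so the pair is cognate.

yes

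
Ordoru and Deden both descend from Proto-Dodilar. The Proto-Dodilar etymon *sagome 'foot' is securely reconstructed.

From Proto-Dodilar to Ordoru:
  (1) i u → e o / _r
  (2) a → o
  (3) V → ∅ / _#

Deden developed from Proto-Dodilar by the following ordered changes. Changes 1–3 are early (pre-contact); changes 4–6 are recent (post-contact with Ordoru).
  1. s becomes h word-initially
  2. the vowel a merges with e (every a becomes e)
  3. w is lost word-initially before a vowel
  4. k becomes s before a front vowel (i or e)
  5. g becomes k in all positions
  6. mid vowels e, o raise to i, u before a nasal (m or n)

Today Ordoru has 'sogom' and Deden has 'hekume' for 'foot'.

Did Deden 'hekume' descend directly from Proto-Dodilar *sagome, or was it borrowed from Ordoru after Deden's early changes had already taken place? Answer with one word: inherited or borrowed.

If inherited, *sagome would pass through all of Deden's changes:
Deden: start from *sagome.
  rule 1 (debuccalisation): sagome → hagome
  rule 2 (vowel merger): hagome → hegome
  rule 3: no change — hegome
  rule 4: no change — hegome
  rule 5 (unconditioned shift): hegome → hekome
  rule 6 (pre-nasal raising): hekome → hekume
  ⇒ Deden hekume
If borrowed from Ordoru 'sogom' after the early changes, it would undergo only the recent ones:
  rule 4 (palatalisation): no change (sogom)
  rule 5 (unconditioned shift): sogom → sokom
  rule 6 (pre-nasal raising): sokom → sokum
  ⇒ as a loan: sokum
Deden 'hekume' matches the inherited outcome exactly, so it is an inherited cognate, not a loan.

inherited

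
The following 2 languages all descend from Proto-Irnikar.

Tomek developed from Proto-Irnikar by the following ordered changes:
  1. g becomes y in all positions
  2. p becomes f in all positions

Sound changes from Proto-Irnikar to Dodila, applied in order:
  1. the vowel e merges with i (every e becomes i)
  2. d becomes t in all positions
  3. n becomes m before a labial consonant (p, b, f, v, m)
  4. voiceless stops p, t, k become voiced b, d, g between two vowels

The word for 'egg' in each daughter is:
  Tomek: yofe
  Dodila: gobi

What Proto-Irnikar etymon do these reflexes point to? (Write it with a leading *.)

Position 3: Tomek has f, Dodila has b. Taking the neighbouring segments as reconstructed: Tomek f could go back to *p or *f; Dodila b could go back to *p or *b — the one source consistent with every daughter is *p.
Position 4: Tomek has e, Dodila has i. Tomek preserves e here (none of its changes turn any other segment into e), so the proto-segment is *e.
Position 1: Tomek has y, Dodila has g. Taking the neighbouring segments as reconstructed: Tomek y could go back to *g or *y; Dodila g can only go back to *g — the one source consistent with every daughter is *g.
This points to *gope. Verify forward in each daughter:
Tomek: *gope
  gope → yope   [unconditioned shift]
  yope → yofe   [unconditioned shift]
  giving Tomek yofe.
Dodila: *gope > gopi > gobi  (by vowel merger, intervocalic voicing)
Only *gope yields all of Tomek yofe, Dodila gobi.

*gope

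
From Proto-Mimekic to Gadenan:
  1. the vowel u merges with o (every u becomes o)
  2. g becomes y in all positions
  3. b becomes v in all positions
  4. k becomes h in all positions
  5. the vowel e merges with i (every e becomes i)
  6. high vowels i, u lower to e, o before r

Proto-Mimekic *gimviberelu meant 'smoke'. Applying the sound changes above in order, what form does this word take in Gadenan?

yimviverilo

Gadenan: start from *gimviberelu.
  rule 1 (vowel merger): gimviberelu → gimviberelo
  rule 2 (unconditioned shift): gimviberelo → yimviberelo
  rule 3 (unconditioned shift): yimviberelo → yimviverelo
  rule 4: no change — yimviverelo
  rule 5 (vowel merger): yimviverelo → yimvivirilo
  rule 6 (pre-rhotic lowering): yimvivirilo → yimviverilo
  ⇒ Gadenan yimviverilo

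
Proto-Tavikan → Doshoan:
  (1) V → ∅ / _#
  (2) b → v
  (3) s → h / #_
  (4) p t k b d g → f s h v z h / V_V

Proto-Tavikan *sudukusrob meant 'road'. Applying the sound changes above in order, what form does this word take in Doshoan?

huzuhusrov

Doshoan: start from *sudukusrob.
  rule 1: no change — sudukusrob
  rule 2 (unconditioned shift): sudukusrob → sudukusrov
  rule 3 (debuccalisation): sudukusrov → hudukusrov
  rule 4 (intervocalic lenition): hudukusrov → huzuhusrov
  ⇒ Doshoan huzuhusrov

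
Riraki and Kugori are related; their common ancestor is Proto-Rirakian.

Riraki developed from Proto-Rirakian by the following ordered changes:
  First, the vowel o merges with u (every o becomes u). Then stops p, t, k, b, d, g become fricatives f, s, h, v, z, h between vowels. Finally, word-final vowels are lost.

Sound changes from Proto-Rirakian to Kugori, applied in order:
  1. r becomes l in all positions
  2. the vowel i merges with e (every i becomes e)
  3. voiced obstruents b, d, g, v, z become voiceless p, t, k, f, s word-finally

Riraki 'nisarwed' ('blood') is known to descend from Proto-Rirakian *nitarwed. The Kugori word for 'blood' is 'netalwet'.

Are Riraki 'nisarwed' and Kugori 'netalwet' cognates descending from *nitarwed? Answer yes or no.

yes

Derive the expected Kugori reflex of *nitarwed:
Kugori: *nitarwed
  nitarwed → nitalwed   [unconditioned shift]
  nitalwed → netalwed   [vowel merger]
  netalwed → netalwet   [final devoicing]
  giving Kugori netalwet.
Kugori 'netalwet' matches the regular reflex exactly, so the pair is cognate.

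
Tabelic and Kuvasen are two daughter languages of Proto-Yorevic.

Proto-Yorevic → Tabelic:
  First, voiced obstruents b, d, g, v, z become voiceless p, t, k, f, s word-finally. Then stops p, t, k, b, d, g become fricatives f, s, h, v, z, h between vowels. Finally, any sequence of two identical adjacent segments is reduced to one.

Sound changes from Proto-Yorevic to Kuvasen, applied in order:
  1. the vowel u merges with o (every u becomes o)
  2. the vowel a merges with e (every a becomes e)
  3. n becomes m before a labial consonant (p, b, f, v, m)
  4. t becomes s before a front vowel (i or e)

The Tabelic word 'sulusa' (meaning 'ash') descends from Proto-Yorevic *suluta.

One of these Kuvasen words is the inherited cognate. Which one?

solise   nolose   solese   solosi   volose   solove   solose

Kuvasen: *suluta
  suluta → solota   [vowel merger]
  solota → solote   [vowel merger]
  solote (rule 3 does not apply)
  solote → solose   [palatalisation]
  giving Kuvasen solose.
The other candidates each miss or misapply at least one Kuvasen change.

solose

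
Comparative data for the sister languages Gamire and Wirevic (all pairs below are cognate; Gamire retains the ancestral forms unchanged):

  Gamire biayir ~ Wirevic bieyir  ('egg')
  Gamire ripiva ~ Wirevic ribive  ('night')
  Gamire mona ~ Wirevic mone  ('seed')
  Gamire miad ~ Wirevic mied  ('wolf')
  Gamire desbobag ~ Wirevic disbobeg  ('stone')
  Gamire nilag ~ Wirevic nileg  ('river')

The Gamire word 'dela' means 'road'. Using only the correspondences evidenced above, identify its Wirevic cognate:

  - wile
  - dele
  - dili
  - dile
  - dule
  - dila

dile

desbobag ~ disbobeg — Gamire e corresponds to Wirevic i after a consonant, before a consonant other than r, m, n, p, b, f, v.
ripiva ~ ribive, mona ~ mone — Gamire a corresponds to Wirevic e word-finally.
Applying these to Gamire 'dela':
  dela → dila   (e→i after a consonant, before a consonant other than r, m, n, p, b, f, v)
  dila → dile   (a→e word-finally)
So the Wirevic cognate is 'dile'.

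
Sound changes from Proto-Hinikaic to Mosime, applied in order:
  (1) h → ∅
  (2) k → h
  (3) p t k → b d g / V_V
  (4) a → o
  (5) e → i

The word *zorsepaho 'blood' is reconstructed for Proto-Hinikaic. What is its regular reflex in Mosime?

Mosime: start from *zorsepaho.
  rule 1 (h-loss): zorsepaho → zorsepao
  rule 2: no change — zorsepao
  rule 3 (intervocalic voicing): zorsepao → zorsebao
  rule 4 (vowel merger): zorsebao → zorseboo
  rule 5 (vowel merger): zorseboo → zorsiboo
  ⇒ Mosime zorsiboo

zorsiboo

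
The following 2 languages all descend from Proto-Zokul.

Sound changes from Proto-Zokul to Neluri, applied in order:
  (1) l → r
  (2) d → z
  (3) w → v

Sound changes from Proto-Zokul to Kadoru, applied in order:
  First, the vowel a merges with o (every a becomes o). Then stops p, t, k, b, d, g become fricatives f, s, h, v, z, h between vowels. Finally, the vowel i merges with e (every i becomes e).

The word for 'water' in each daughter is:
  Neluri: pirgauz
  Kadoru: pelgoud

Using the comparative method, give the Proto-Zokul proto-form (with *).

Position 7: Neluri has z, Kadoru has d. Kadoru preserves d here (none of its changes turn any other segment into d), so the proto-segment is *d.
Position 2: Neluri has i, Kadoru has e. Neluri preserves i here (none of its changes turn any other segment into i), so the proto-segment is *i.
Continuing position by position gives *pilgaud; check it forward:
Neluri: *pilgaud > pirgaud > pirgauz  (by unconditioned shift, unconditioned shift)
Kadoru: *pilgaud
  pilgaud → pilgoud   [vowel merger]
  pilgoud (rule 2 does not apply)
  pilgoud → pelgoud   [vowel merger]
  giving Kadoru pelgoud.
*pilgaud is the unique common source.

*pilgaud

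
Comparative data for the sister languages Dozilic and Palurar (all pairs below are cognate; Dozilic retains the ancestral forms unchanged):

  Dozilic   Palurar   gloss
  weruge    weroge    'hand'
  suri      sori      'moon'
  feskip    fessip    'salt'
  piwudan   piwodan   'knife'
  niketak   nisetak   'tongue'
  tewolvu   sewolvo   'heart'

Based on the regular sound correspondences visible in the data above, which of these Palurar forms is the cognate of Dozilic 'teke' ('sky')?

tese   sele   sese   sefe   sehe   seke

sese

tewolvu ~ sewolvo — Dozilic t corresponds to Palurar s word-initially before a front vowel.
niketak ~ nisetak — Dozilic k corresponds to Palurar s between vowels (before a front vowel).
Applying these to Dozilic 'teke':
  teke → seke   (t→s word-initially before a front vowel)
  seke → sese   (k→s between vowels (before a front vowel))
So the Palurar cognate is 'sese'.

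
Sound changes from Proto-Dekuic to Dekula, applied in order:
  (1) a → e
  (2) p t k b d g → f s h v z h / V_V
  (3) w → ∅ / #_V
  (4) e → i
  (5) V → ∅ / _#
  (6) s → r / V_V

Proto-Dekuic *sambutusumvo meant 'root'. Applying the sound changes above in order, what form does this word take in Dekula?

simbururumv

Dekula: *sambutusumvo
  sambutusumvo → sembutusumvo   [vowel merger]
  sembutusumvo → sembususumvo   [intervocalic lenition]
  sembususumvo (rule 3 does not apply)
  sembususumvo → simbususumvo   [vowel merger]
  simbususumvo → simbususumv   [apocope]
  simbususumv → simbururumv   [rhotacism]
  giving Dekula simbururumv.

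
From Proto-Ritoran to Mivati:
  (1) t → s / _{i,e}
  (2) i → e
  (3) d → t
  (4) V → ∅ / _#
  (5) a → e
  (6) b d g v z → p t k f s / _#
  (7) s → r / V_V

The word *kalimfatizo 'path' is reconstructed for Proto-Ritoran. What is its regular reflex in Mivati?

kelemferes

Mivati: start from *kalimfatizo.
  rule 1 (palatalisation): kalimfatizo → kalimfasizo
  rule 2 (vowel merger): kalimfasizo → kalemfasezo
  rule 3: no change — kalemfasezo
  rule 4 (apocope): kalemfasezo → kalemfasez
  rule 5 (vowel merger): kalemfasez → kelemfesez
  rule 6 (final devoicing): kelemfesez → kelemfeses
  rule 7 (rhotacism): kelemfeses → kelemferes
  ⇒ Mivati kelemferes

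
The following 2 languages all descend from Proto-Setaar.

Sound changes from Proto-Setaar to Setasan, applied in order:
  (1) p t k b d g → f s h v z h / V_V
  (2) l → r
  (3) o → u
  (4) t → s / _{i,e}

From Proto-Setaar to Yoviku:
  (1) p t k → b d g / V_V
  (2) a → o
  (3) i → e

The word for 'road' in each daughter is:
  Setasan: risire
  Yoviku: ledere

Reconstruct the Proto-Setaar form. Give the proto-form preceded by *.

*litire

Position 2: Setasan has i, Yoviku has e. Setasan preserves i here (none of its changes turn any other segment into i), so the proto-segment is *i.
Position 1: Setasan has r, Yoviku has l. Yoviku preserves l here (none of its changes turn any other segment into l), so the proto-segment is *l.
Position 4: Setasan has i, Yoviku has e. Setasan preserves i here (none of its changes turn any other segment into i), so the proto-segment is *i.
Verify the candidate proto-form against each daughter:
Setasan: *litire
  litire → lisire   [intervocalic lenition]
  lisire → risire   [unconditioned shift]
  risire (rule 3 does not apply)
  risire (rule 4 does not apply)
  giving Setasan risire.
Yoviku: *litire
  litire → lidire   [intervocalic voicing]
  lidire (rule 2 does not apply)
  lidire → ledere   [vowel merger]
  giving Yoviku ledere.
No other proto-form is consistent with every reflex, so the reconstruction is *litire.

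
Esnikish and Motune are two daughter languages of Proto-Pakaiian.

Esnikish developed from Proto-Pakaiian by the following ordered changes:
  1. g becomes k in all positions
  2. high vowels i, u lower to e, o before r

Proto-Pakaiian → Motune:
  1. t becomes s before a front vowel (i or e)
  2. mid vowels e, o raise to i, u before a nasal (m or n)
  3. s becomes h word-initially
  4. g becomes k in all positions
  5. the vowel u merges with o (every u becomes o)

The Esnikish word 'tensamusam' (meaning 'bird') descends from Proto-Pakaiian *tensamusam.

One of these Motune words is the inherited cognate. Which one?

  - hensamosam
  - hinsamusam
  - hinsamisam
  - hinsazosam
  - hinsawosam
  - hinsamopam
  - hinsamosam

hinsamosam

Motune: start from *tensamusam.
  rule 1 (palatalisation): tensamusam → sensamusam
  rule 2 (pre-nasal raising): sensamusam → sinsamusam
  rule 3 (debuccalisation): sinsamusam → hinsamusam
  rule 4: no change — hinsamusam
  rule 5 (vowel merger): hinsamusam → hinsamosam
  ⇒ Motune hinsamosam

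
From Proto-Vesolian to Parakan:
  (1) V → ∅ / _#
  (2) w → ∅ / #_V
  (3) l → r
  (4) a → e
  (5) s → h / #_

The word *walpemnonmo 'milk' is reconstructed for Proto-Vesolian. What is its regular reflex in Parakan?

Parakan: *walpemnonmo > walpemnonm > alpemnonm > arpemnonm > erpemnonm  (by apocope, glide loss, unconditioned shift, vowel merger)

erpemnonm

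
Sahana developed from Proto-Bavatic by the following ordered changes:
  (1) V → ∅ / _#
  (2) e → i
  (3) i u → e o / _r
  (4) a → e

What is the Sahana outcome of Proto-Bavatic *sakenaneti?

sekinenit

Sahana: *sakenaneti > sakenanet > sakinanit > sekinenit  (by apocope, vowel merger, vowel merger)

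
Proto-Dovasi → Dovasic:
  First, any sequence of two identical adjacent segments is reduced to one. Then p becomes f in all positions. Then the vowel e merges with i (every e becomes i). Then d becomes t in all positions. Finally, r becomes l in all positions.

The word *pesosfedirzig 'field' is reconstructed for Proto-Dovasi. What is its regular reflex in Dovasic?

fisosfitilzig

Dovasic: start from *pesosfedirzig.
  rule 1: no change — pesosfedirzig
  rule 2 (unconditioned shift): pesosfedirzig → fesosfedirzig
  rule 3 (vowel merger): fesosfedirzig → fisosfidirzig
  rule 4 (unconditioned shift): fisosfidirzig → fisosfitirzig
  rule 5 (unconditioned shift): fisosfitirzig → fisosfitilzig
  ⇒ Dovasic fisosfitilzig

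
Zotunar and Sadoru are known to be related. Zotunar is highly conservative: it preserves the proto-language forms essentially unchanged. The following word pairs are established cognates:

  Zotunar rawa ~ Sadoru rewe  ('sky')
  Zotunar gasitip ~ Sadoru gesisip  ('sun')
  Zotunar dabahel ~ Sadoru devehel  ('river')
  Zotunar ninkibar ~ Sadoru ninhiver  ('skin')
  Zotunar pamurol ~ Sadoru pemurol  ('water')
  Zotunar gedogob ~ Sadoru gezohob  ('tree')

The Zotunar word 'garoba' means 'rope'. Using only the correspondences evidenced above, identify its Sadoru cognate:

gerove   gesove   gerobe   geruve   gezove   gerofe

gerove

ninkibar ~ ninhiver — Zotunar a corresponds to Sadoru e after a consonant, before r.
dabahel ~ devehel, ninkibar ~ ninhiver — Zotunar b corresponds to Sadoru v between vowels (before a back vowel).
rawa ~ rewe — Zotunar a corresponds to Sadoru e word-finally.
Applying these to Zotunar 'garoba':
  garoba → geroba   (a→e after a consonant, before r)
  geroba → gerova   (b→v between vowels (before a back vowel))
  gerova → gerove   (a→e word-finally)
So the Sadoru cognate is 'gerove'.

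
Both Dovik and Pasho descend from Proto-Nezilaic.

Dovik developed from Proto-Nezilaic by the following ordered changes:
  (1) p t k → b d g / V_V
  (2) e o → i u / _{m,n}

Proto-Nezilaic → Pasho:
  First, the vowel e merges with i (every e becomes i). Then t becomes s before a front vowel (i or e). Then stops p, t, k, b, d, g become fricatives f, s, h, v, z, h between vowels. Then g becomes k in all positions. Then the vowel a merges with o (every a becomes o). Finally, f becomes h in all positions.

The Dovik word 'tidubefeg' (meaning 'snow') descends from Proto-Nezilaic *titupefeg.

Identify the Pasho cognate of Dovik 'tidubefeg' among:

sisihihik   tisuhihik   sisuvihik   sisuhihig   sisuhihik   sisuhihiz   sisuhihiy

sisuhihik

Pasho: *titupefeg > titupifig > situpifig > sisufifig > sisufifik > sisuhihik  (by vowel merger, palatalisation, intervocalic lenition, unconditioned shift, unconditioned shift)
The other candidates each miss or misapply at least one Pasho change.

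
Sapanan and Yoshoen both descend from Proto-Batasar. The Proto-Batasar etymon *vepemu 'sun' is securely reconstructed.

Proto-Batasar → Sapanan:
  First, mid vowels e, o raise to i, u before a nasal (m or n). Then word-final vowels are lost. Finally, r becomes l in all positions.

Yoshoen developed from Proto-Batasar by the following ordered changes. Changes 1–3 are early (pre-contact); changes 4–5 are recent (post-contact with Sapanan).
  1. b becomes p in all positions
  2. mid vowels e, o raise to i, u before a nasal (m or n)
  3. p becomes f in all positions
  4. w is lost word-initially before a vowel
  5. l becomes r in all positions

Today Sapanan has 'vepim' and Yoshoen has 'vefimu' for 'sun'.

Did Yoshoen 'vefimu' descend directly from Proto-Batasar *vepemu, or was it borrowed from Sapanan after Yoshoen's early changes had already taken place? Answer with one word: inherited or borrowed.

inherited

If inherited, *vepemu would pass through all of Yoshoen's changes:
Yoshoen: *vepemu
  vepemu (rule 1 does not apply)
  vepemu → vepimu   [pre-nasal raising]
  vepimu → vefimu   [unconditioned shift]
  vefimu (rule 4 does not apply)
  vefimu (rule 5 does not apply)
  giving Yoshoen vefimu.
If borrowed from Sapanan 'vepim' after the early changes, it would undergo only the recent ones:
  rule 4 (glide loss): no change (vepim)
  rule 5 (unconditioned shift): no change (vepim)
  ⇒ as a loan: vepim
Yoshoen 'vefimu' matches the inherited outcome exactly, so it is an inherited cognate, not a loan.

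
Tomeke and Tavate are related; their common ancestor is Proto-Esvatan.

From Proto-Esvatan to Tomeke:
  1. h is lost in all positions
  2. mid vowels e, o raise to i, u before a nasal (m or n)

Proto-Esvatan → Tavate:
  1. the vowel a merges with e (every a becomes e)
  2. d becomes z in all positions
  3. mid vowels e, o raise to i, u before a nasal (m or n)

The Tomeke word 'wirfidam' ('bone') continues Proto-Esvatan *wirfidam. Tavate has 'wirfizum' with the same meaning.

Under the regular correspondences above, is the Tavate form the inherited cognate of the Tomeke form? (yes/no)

no

Derive the expected Tavate reflex of *wirfidam:
Tavate: *wirfidam
  wirfidam → wirfidem   [vowel merger]
  wirfidem → wirfizem   [unconditioned shift]
  wirfizem → wirfizim   [pre-nasal raising]
  giving Tavate wirfizim.
The regular Tavate reflex would be 'wirfizim', but the attested form is 'wirfizum'. The correspondence is irregular, so they are not cognates (the Tavate form has a different source).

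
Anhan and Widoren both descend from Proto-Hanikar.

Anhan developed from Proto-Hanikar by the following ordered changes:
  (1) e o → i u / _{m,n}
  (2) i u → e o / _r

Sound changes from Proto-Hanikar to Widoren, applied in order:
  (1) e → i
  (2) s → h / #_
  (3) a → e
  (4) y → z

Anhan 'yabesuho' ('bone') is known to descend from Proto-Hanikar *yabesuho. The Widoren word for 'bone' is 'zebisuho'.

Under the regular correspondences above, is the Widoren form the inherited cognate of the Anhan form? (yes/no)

yes

Derive the expected Widoren reflex of *yabesuho:
Widoren: *yabesuho > yabisuho > yebisuho > zebisuho  (by vowel merger, vowel merger, unconditioned shift)
Widoren 'zebisuho' matches the regular reflex exactly, so the pair is cognate.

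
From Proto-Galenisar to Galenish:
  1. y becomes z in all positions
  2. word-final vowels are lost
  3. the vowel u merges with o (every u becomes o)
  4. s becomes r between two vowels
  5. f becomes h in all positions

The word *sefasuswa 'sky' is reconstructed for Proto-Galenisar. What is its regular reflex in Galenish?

seharosw

Galenish: start from *sefasuswa.
  rule 1: no change — sefasuswa
  rule 2 (apocope): sefasuswa → sefasusw
  rule 3 (vowel merger): sefasusw → sefasosw
  rule 4 (rhotacism): sefasosw → sefarosw
  rule 5 (unconditioned shift): sefarosw → seharosw
  ⇒ Galenish seharosw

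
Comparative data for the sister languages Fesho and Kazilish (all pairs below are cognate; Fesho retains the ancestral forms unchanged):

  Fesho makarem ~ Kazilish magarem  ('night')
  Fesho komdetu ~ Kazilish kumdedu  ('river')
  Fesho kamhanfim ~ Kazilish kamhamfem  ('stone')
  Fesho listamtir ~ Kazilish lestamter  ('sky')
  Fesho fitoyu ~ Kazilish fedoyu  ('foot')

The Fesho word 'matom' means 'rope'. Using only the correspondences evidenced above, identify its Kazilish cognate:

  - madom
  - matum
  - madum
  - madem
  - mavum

fitoyu ~ fedoyu — Fesho t corresponds to Kazilish d between vowels (before a back vowel).
komdetu ~ kumdedu — Fesho o corresponds to Kazilish u after a consonant, before a nasal.
Applying these to Fesho 'matom':
  matom → madom   (t→d between vowels (before a back vowel))
  madom → madum   (o→u after a consonant, before a nasal)
So the Kazilish cognate is 'madum'.

madum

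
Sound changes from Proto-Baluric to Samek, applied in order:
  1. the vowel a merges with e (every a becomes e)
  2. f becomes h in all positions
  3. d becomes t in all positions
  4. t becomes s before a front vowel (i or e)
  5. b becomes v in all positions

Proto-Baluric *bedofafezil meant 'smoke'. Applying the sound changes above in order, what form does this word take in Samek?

Samek: start from *bedofafezil.
  rule 1 (vowel merger): bedofafezil → bedofefezil
  rule 2 (unconditioned shift): bedofefezil → bedohehezil
  rule 3 (unconditioned shift): bedohehezil → betohehezil
  rule 4: no change — betohehezil
  rule 5 (unconditioned shift): betohehezil → vetohehezil
  ⇒ Samek vetohehezil

vetohehezil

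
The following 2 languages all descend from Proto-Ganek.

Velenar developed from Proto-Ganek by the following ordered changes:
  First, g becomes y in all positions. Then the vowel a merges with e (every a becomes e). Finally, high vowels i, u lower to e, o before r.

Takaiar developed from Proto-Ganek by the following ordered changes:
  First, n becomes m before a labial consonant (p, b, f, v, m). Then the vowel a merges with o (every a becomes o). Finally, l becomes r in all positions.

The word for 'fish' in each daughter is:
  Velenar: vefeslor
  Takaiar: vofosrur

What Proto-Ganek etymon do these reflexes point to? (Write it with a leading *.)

Position 2: Velenar has e, Takaiar has o. Taking the neighbouring segments as reconstructed: Velenar e could go back to *a or *e; Takaiar o could go back to *a or *o — the one source consistent with every daughter is *a.
Position 7: Velenar has o, Takaiar has u. Takaiar preserves u here (none of its changes turn any other segment into u), so the proto-segment is *u.
Position 4: Velenar has e, Takaiar has o. Taking the neighbouring segments as reconstructed: Velenar e could go back to *a or *e; Takaiar o could go back to *a or *o — the one source consistent with every daughter is *a.
This points to *vafaslur. Verify forward in each daughter:
Velenar: start from *vafaslur.
  rule 1: no change — vafaslur
  rule 2 (vowel merger): vafaslur → vefeslur
  rule 3 (pre-rhotic lowering): vefeslur → vefeslor
  ⇒ Velenar vefeslor
Takaiar: start from *vafaslur.
  rule 1: no change — vafaslur
  rule 2 (vowel merger): vafaslur → vofoslur
  rule 3 (unconditioned shift): vofoslur → vofosrur
  ⇒ Takaiar vofosrur
No other proto-form is consistent with every reflex, so the reconstruction is *vafaslur.

*vafaslur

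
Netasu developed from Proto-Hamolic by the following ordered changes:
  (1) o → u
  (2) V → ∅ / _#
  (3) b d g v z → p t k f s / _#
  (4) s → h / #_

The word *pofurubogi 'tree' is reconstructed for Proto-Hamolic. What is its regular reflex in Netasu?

Netasu: start from *pofurubogi.
  rule 1 (vowel merger): pofurubogi → pufurubugi
  rule 2 (apocope): pufurubugi → pufurubug
  rule 3 (final devoicing): pufurubug → pufurubuk
  rule 4: no change — pufurubuk
  ⇒ Netasu pufurubuk

pufurubuk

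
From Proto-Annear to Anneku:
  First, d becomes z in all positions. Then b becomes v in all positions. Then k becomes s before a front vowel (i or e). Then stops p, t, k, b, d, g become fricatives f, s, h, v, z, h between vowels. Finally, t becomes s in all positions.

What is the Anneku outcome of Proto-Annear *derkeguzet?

Anneku: start from *derkeguzet.
  rule 1 (unconditioned shift): derkeguzet → zerkeguzet
  rule 2: no change — zerkeguzet
  rule 3 (palatalisation): zerkeguzet → zerseguzet
  rule 4 (intervocalic lenition): zerseguzet → zersehuzet
  rule 5 (unconditioned shift): zersehuzet → zersehuzes
  ⇒ Anneku zersehuzes

zersehuzes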